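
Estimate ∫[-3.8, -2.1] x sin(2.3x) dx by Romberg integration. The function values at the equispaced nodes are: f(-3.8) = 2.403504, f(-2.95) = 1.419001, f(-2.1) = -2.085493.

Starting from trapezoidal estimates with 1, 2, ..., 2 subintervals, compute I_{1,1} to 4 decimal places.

I_{0,0} (trapezoid, 1 panel, h=1.7000): 0.270309
I_{1,0} (trapezoid, 2 panels, h=0.8500): 1.341306
I_{1,1} = 1.341306 + (1.341306 − 0.270309)/3 = 1.698305

1.6983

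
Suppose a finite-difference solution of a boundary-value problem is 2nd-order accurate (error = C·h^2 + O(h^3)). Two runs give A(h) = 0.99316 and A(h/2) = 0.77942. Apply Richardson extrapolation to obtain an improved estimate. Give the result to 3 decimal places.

0.708

The leading error scales as h^2; refining by a factor of 2 reduces it by 2^2 = 4.
Extrapolated value = (4·A(h/2) − A(h)) / (4 − 1)
= (4·0.77942 − 0.99316) / 3
= 2.12452 / 3 = 0.70817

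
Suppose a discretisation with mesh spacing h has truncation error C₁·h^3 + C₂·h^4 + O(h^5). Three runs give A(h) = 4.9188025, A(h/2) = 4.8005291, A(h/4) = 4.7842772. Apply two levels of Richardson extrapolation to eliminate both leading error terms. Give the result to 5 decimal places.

First eliminate the h^3 term (factor 2^3 = 8):
  B₁ = (8·4.8005291 − 4.9188025)/7 = 4.7836329
  B₂ = (8·4.7842772 − 4.8005291)/7 = 4.7819555
Then eliminate the h^4 term (factor 2^4 = 16):
  (16·4.7819555 − 4.7836329)/15 = 4.7818437

4.78184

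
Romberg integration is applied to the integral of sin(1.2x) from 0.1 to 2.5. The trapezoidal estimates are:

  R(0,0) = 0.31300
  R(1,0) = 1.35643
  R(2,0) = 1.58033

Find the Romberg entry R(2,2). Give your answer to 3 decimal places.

1.652

R(1,1) = (4·1.35643 − 0.31300) / 3 = 1.70424
R(2,1) = 1.58033 + (1.58033 − 1.35643)/3 = 1.65496
R(2,2) = (16·1.65496 − 1.70424) / 15 = 1.65167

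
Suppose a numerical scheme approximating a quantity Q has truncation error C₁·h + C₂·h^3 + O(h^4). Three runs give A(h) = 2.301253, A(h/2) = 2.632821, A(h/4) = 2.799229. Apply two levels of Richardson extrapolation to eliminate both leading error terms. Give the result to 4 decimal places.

First eliminate the h term (factor 2^1 = 2):
  B₁ = (2·2.632821 − 2.301253)/1 = 2.964389
  B₂ = (2·2.799229 − 2.632821)/1 = 2.965637
Then eliminate the h^3 term (factor 2^3 = 8):
  (8·2.965637 − 2.964389)/7 = 2.965815

2.9658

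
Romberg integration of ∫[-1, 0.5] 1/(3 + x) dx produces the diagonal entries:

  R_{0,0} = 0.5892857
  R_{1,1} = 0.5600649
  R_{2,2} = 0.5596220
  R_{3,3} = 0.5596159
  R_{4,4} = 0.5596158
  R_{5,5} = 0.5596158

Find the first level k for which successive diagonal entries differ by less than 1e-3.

|R_{1,1} − R_{0,0}| = 0.0292208 ≥ 1e-3
|R_{2,2} − R_{1,1}| = 0.0004429 < 1e-3

k = 2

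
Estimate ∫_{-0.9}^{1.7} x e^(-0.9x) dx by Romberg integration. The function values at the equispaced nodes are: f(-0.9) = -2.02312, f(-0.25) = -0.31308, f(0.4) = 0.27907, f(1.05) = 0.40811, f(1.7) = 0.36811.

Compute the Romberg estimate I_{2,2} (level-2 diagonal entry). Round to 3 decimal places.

I_{0,0} (trapezoid, 1 panel, h=2.6000): -2.15151
I_{1,0} (trapezoid, 2 panels, h=1.3000): -0.71297
I_{2,0} (trapezoid, 4 panels, h=0.6500): -0.29471
I_{1,1} = -0.71297 + (-0.71297 − (-2.15151))/3 = -0.23346
I_{2,1} = -0.29471 + (-0.29471 − (-0.71297))/3 = -0.15529
I_{2,2} = -0.15529 + (-0.15529 − (-0.23346))/15 = -0.15008

-0.150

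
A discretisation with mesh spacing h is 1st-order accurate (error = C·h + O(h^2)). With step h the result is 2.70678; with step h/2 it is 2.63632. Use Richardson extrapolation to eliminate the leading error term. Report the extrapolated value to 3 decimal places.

Extrapolated value = (2·A(h/2) − A(h)) / (2 − 1)
= (2·2.63632 − 2.70678) / 1
= 2.56586 / 1 = 2.56586

2.566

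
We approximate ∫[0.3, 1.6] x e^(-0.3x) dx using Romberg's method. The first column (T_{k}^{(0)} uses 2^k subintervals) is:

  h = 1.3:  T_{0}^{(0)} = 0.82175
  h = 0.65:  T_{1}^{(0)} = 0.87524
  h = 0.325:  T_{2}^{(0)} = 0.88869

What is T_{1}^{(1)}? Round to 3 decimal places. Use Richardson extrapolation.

0.893

Richardson extrapolation on the trapezoidal column (denominator 4−1=3):
T_{1}^{(1)} = 0.87524 + (0.87524 − 0.82175)/3 = 0.89307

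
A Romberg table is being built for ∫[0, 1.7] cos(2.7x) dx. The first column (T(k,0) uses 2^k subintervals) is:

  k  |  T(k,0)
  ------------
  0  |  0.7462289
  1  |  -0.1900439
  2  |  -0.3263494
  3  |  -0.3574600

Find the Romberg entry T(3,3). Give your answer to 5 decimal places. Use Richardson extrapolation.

T(1,1) = (4·(-0.1900439) − 0.7462289) / 3 = -0.5021348
T(2,1) = (4·(-0.3263494) − (-0.1900439)) / 3 = -0.3717846
T(3,1) = (4·(-0.3574600) − (-0.3263494)) / 3 = -0.3678302
T(2,2) = (16·(-0.3717846) − (-0.5021348)) / 15 = -0.3630946
T(3,2) = -0.3678302 + (-0.3678302 − (-0.3717846))/15 = -0.3675666
T(3,3) = -0.3675666 + (-0.3675666 − (-0.3630946))/63 = -0.3676376
(Column j=1 coincides with Simpson's rule on the same nodes.)

-0.36764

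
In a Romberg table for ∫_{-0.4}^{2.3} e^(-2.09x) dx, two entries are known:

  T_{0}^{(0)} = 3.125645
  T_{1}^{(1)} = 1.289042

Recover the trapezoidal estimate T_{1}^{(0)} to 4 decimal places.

1.7482

From T_{1}^{(1)} = (4·T_{1}^{(0)} − T_{0}^{(0)})/3, solve for T_{1}^{(0)}:
4·T_{1}^{(0)} = 3·1.289042 + 3.125645 = 6.992771
T_{1}^{(0)} = 1.748193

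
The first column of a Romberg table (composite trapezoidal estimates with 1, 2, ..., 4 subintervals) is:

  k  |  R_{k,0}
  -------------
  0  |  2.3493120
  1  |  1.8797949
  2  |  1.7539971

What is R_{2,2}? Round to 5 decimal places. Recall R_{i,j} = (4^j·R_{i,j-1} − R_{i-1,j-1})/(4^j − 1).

1.71132

Richardson extrapolation on the trapezoidal column (denominator 4−1=3):
R_{1,1} = 1.8797949 + (1.8797949 − 2.3493120)/3 = 1.7232892
R_{2,1} = 1.7539971 + (1.7539971 − 1.8797949)/3 = 1.7120645
R_{2,2} = (16·1.7120645 − 1.7232892) / 15 = 1.7113162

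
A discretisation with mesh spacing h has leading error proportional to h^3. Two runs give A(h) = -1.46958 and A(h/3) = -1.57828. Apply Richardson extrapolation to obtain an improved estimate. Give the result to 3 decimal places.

The leading error scales as h^3; refining by a factor of 3 reduces it by 3^3 = 27.
Extrapolated value = (27·A(h/3) − A(h)) / (27 − 1)
= (27·(-1.57828) − (-1.46958)) / 26
= -41.14398 / 26 = -1.58246

-1.582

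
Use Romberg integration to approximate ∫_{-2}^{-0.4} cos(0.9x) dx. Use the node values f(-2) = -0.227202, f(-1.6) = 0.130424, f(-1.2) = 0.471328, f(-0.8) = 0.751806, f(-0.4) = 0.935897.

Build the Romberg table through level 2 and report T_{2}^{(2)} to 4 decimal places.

0.6906

T_{0}^{(0)} (trapezoid, 1 panel, h=1.6000): 0.566956
T_{1}^{(0)} (trapezoid, 2 panels, h=0.8000): 0.660540
T_{2}^{(0)} (trapezoid, 4 panels, h=0.4000): 0.683162
T_{1}^{(1)} = 0.660540 + (0.660540 − 0.566956)/3 = 0.691735
T_{2}^{(1)} = 0.683162 + (0.683162 − 0.660540)/3 = 0.690703
T_{2}^{(2)} = 0.690703 + (0.690703 − 0.691735)/15 = 0.690634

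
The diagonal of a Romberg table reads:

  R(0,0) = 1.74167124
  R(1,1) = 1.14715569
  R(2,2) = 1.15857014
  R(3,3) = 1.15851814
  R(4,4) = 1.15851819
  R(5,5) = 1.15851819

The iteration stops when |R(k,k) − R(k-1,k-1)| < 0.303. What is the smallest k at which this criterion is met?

|R(1,1) − R(0,0)| = 0.59451555 ≥ 0.303
|R(2,2) − R(1,1)| = 0.01141445 < 0.303

k = 2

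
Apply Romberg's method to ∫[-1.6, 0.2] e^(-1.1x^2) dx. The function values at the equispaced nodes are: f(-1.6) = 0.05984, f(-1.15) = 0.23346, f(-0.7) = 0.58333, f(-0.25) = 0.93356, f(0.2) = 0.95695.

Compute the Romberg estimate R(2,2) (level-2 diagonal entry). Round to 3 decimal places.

R(0,0) (trapezoid, 1 panel, h=1.8000): 0.91511
R(1,0) (trapezoid, 2 panels, h=0.9000): 0.98255
R(2,0) (trapezoid, 4 panels, h=0.4500): 1.01644
R(1,1) = 0.98255 + (0.98255 − 0.91511)/3 = 1.00503
R(2,1) = 1.01644 + (1.01644 − 0.98255)/3 = 1.02774
R(2,2) = 1.02774 + (1.02774 − 1.00503)/15 = 1.02925

1.029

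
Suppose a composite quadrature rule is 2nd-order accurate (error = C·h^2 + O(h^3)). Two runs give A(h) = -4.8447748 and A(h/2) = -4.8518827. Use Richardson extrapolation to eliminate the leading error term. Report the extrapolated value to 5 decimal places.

Extrapolated value = (4·A(h/2) − A(h)) / (4 − 1)
= (4·(-4.8518827) − (-4.8447748)) / 3
= -14.5627560 / 3 = -4.8542520

-4.85425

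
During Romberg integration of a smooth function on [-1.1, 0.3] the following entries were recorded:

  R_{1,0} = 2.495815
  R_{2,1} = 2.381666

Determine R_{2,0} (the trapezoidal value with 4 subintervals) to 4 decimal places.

2.4102

From R_{2,1} = (4·R_{2,0} − R_{1,0})/3, solve for R_{2,0}:
4·R_{2,0} = 3·2.381666 + 2.495815 = 9.640813
R_{2,0} = 2.410203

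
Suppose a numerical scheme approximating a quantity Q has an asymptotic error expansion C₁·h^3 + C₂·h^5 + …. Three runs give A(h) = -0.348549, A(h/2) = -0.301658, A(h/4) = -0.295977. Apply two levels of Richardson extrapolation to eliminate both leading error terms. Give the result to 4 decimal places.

-0.2952

First eliminate the h^3 term (factor 2^3 = 8):
  B₁ = (8·(-0.301658) − (-0.348549))/7 = -0.294959
  B₂ = (8·(-0.295977) − (-0.301658))/7 = -0.295165
Then eliminate the h^5 term (factor 2^5 = 32):
  (32·(-0.295165) − (-0.294959))/31 = -0.295172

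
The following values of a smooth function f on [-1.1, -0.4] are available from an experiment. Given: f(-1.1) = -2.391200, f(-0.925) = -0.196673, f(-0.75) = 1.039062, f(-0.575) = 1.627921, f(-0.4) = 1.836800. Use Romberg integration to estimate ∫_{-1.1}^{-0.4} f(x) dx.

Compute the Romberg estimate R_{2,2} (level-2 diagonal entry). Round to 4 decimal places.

R_{0,0} (trapezoid, 1 panel, h=0.7000): -0.194040
R_{1,0} (trapezoid, 2 panels, h=0.3500): 0.266652
R_{2,0} (trapezoid, 4 panels, h=0.1750): 0.383794
R_{1,1} = 0.266652 + (0.266652 − (-0.194040))/3 = 0.420216
R_{2,1} = 0.383794 + (0.383794 − 0.266652)/3 = 0.422841
R_{2,2} = 0.422841 + (0.422841 − 0.420216)/15 = 0.423016

0.4230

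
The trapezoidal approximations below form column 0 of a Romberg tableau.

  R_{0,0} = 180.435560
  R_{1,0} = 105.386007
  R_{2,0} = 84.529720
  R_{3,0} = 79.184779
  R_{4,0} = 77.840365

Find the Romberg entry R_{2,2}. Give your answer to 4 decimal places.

R_{1,1} = (4·105.386007 − 180.435560) / 3 = 80.369489
R_{2,1} = (4·84.529720 − 105.386007) / 3 = 77.577624
R_{2,2} = (16·77.577624 − 80.369489) / 15 = 77.391500

77.3915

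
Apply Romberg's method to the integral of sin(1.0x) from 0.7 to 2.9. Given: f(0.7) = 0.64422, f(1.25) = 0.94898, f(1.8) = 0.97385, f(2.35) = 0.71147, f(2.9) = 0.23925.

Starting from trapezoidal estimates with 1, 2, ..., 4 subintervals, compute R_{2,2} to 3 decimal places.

1.736

R_{0,0} (trapezoid, 1 panel, h=2.2000): 0.97182
R_{1,0} (trapezoid, 2 panels, h=1.1000): 1.55714
R_{2,0} (trapezoid, 4 panels, h=0.5500): 1.69182
R_{1,1} = 1.55714 + (1.55714 − 0.97182)/3 = 1.75225
R_{2,1} = 1.69182 + (1.69182 − 1.55714)/3 = 1.73671
R_{2,2} = 1.73671 + (1.73671 − 1.75225)/15 = 1.73567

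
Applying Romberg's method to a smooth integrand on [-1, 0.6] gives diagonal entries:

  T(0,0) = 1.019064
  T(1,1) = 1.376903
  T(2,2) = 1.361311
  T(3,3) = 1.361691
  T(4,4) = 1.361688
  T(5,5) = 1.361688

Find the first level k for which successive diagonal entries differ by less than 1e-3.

|T(1,1) − T(0,0)| = 0.357839 ≥ 1e-3
|T(2,2) − T(1,1)| = 0.015592 ≥ 1e-3
|T(3,3) − T(2,2)| = 0.000380 < 1e-3

k = 3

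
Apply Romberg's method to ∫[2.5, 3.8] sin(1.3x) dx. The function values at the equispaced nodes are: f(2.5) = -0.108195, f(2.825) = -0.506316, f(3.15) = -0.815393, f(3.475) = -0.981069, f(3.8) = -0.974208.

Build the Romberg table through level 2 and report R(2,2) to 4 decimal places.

-0.9383

R(0,0) (trapezoid, 1 panel, h=1.3000): -0.703562
R(1,0) (trapezoid, 2 panels, h=0.6500): -0.881786
R(2,0) (trapezoid, 4 panels, h=0.3250): -0.924293
R(1,1) = -0.881786 + (-0.881786 − (-0.703562))/3 = -0.941194
R(2,1) = -0.924293 + (-0.924293 − (-0.881786))/3 = -0.938462
R(2,2) = -0.938462 + (-0.938462 − (-0.941194))/15 = -0.938280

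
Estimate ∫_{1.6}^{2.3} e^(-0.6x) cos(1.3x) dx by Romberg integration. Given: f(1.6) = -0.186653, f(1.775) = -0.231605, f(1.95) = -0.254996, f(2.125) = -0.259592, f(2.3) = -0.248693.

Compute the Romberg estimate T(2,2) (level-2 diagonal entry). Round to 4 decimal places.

T(0,0) (trapezoid, 1 panel, h=0.7000): -0.152371
T(1,0) (trapezoid, 2 panels, h=0.3500): -0.165434
T(2,0) (trapezoid, 4 panels, h=0.1750): -0.168677
T(1,1) = -0.165434 + (-0.165434 − (-0.152371))/3 = -0.169788
T(2,1) = -0.168677 + (-0.168677 − (-0.165434))/3 = -0.169758
T(2,2) = -0.169758 + (-0.169758 − (-0.169788))/15 = -0.169756

-0.1698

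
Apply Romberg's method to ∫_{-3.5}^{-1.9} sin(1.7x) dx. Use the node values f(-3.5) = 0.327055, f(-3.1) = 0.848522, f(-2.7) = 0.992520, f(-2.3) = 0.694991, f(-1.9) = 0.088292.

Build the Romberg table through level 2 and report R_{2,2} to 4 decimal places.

1.1415

R_{0,0} (trapezoid, 1 panel, h=1.6000): 0.332278
R_{1,0} (trapezoid, 2 panels, h=0.8000): 0.960155
R_{2,0} (trapezoid, 4 panels, h=0.4000): 1.097483
R_{1,1} = 0.960155 + (0.960155 − 0.332278)/3 = 1.169447
R_{2,1} = 1.097483 + (1.097483 − 0.960155)/3 = 1.143259
R_{2,2} = 1.143259 + (1.143259 − 1.169447)/15 = 1.141513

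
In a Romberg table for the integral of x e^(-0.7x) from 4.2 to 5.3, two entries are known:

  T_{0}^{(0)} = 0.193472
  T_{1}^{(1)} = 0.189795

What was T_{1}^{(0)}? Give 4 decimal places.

From T_{1}^{(1)} = (4·T_{1}^{(0)} − T_{0}^{(0)})/3, solve for T_{1}^{(0)}:
4·T_{1}^{(0)} = 3·0.189795 + 0.193472 = 0.762857
T_{1}^{(0)} = 0.190714

0.1907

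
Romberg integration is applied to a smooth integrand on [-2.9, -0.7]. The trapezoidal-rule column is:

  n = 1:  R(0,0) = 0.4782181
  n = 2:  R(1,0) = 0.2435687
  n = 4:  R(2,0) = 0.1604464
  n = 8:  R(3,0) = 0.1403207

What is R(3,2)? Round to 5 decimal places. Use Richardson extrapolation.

R(2,1) = 0.1604464 + (0.1604464 − 0.2435687)/3 = 0.1327390
R(3,1) = 0.1403207 + (0.1403207 − 0.1604464)/3 = 0.1336121
R(3,2) = (16·0.1336121 − 0.1327390) / 15 = 0.1336703

0.13367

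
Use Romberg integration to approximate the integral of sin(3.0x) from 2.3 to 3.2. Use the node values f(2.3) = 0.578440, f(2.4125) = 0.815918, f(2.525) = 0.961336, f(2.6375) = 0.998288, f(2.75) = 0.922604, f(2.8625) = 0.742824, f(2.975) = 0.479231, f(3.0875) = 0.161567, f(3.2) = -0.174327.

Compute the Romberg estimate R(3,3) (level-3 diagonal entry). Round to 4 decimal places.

R(0,0) (trapezoid, 1 panel, h=0.9000): 0.181851
R(1,0) (trapezoid, 2 panels, h=0.4500): 0.506097
R(2,0) (trapezoid, 4 panels, h=0.2250): 0.577176
R(3,0) (trapezoid, 8 panels, h=0.1125): 0.594430
R(1,1) = 0.506097 + (0.506097 − 0.181851)/3 = 0.614179
R(2,1) = 0.577176 + (0.577176 − 0.506097)/3 = 0.600869
R(3,1) = 0.594430 + (0.594430 − 0.577176)/3 = 0.600181
R(2,2) = 0.600869 + (0.600869 − 0.614179)/15 = 0.599982
R(3,2) = 0.600181 + (0.600181 − 0.600869)/15 = 0.600135
R(3,3) = 0.600135 + (0.600135 − 0.599982)/63 = 0.600137

0.6001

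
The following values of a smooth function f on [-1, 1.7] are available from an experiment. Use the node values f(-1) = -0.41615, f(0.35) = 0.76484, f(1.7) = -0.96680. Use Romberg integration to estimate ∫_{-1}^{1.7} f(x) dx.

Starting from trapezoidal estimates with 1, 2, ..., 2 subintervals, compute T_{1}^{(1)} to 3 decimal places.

T_{0}^{(0)} (trapezoid, 1 panel, h=2.7000): -1.86698
T_{1}^{(0)} (trapezoid, 2 panels, h=1.3500): 0.09904
T_{1}^{(1)} = 0.09904 + (0.09904 − (-1.86698))/3 = 0.75438

0.754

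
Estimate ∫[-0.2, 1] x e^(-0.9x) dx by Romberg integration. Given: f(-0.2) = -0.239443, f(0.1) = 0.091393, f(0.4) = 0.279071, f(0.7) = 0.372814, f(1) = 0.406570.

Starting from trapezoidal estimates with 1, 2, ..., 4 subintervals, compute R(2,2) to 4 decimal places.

R(0,0) (trapezoid, 1 panel, h=1.2000): 0.100276
R(1,0) (trapezoid, 2 panels, h=0.6000): 0.217581
R(2,0) (trapezoid, 4 panels, h=0.3000): 0.248052
R(1,1) = 0.217581 + (0.217581 − 0.100276)/3 = 0.256683
R(2,1) = 0.248052 + (0.248052 − 0.217581)/3 = 0.258209
R(2,2) = 0.258209 + (0.258209 − 0.256683)/15 = 0.258311

0.2583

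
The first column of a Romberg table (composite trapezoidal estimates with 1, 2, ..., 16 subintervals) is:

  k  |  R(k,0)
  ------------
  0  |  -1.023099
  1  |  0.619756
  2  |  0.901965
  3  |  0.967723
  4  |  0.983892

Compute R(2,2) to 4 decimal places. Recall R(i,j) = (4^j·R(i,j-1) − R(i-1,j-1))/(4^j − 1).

Richardson extrapolation on the trapezoidal column (denominator 4−1=3):
R(1,1) = 0.619756 + (0.619756 − (-1.023099))/3 = 1.167374
R(2,1) = (4·0.901965 − 0.619756) / 3 = 0.996035
R(2,2) = (16·0.996035 − 1.167374) / 15 = 0.984612

0.9846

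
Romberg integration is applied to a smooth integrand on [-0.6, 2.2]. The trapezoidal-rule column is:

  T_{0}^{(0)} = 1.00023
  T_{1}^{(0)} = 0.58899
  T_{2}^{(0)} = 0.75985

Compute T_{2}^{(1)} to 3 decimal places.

0.817

Richardson extrapolation on the trapezoidal column (denominator 4−1=3):
T_{2}^{(1)} = 0.75985 + (0.75985 − 0.58899)/3 = 0.81680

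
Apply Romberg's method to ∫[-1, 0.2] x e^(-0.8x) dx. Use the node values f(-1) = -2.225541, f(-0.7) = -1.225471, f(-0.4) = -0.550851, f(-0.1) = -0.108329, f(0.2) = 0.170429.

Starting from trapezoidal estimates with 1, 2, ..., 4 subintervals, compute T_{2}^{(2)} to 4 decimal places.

T_{0}^{(0)} (trapezoid, 1 panel, h=1.2000): -1.233067
T_{1}^{(0)} (trapezoid, 2 panels, h=0.6000): -0.947044
T_{2}^{(0)} (trapezoid, 4 panels, h=0.3000): -0.873662
T_{1}^{(1)} = -0.947044 + (-0.947044 − (-1.233067))/3 = -0.851703
T_{2}^{(1)} = -0.873662 + (-0.873662 − (-0.947044))/3 = -0.849201
T_{2}^{(2)} = -0.849201 + (-0.849201 − (-0.851703))/15 = -0.849034

-0.8490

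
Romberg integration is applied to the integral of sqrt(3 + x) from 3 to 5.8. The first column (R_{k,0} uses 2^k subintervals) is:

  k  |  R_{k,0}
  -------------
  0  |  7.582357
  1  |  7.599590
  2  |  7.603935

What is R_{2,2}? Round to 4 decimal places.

7.6054

Richardson extrapolation on the trapezoidal column (denominator 4−1=3):
R_{1,1} = (4·7.599590 − 7.582357) / 3 = 7.605334
R_{2,1} = (4·7.603935 − 7.599590) / 3 = 7.605383
R_{2,2} = (16·7.605383 − 7.605334) / 15 = 7.605386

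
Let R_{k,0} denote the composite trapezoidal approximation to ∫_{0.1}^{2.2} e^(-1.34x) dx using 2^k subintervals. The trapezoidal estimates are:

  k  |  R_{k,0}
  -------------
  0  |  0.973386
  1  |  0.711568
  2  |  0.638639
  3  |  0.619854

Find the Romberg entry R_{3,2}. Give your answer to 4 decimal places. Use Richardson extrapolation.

Richardson extrapolation on the trapezoidal column (denominator 4−1=3):
R_{2,1} = (4·0.638639 − 0.711568) / 3 = 0.614329
R_{3,1} = (4·0.619854 − 0.638639) / 3 = 0.613592
R_{3,2} = (16·0.613592 − 0.614329) / 15 = 0.613543
(Column j=1 coincides with Simpson's rule on the same nodes.)

0.6135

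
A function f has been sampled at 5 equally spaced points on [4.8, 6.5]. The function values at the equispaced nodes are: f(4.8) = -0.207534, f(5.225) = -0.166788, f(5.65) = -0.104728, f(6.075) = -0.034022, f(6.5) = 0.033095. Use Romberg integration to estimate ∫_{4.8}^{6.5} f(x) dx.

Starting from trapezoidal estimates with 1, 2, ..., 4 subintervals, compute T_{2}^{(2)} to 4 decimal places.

T_{0}^{(0)} (trapezoid, 1 panel, h=1.7000): -0.148273
T_{1}^{(0)} (trapezoid, 2 panels, h=0.8500): -0.163155
T_{2}^{(0)} (trapezoid, 4 panels, h=0.4250): -0.166922
T_{1}^{(1)} = -0.163155 + (-0.163155 − (-0.148273))/3 = -0.168116
T_{2}^{(1)} = -0.166922 + (-0.166922 − (-0.163155))/3 = -0.168178
T_{2}^{(2)} = -0.168178 + (-0.168178 − (-0.168116))/15 = -0.168182

-0.1682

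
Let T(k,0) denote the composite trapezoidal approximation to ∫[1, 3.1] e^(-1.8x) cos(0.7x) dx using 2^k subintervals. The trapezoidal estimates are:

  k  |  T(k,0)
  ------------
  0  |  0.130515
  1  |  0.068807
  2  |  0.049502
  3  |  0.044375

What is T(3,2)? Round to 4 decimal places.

0.0426

T(2,1) = (4·0.049502 − 0.068807) / 3 = 0.043067
T(3,1) = 0.044375 + (0.044375 − 0.049502)/3 = 0.042666
T(3,2) = (16·0.042666 − 0.043067) / 15 = 0.042639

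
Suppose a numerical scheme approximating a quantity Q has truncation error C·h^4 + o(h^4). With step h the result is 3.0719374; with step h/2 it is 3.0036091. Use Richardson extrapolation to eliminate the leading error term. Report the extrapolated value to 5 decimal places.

The leading error scales as h^4; refining by a factor of 2 reduces it by 2^4 = 16.
Extrapolated value = (16·A(h/2) − A(h)) / (16 − 1)
= (16·3.0036091 − 3.0719374) / 15
= 44.9858082 / 15 = 2.9990539

2.99905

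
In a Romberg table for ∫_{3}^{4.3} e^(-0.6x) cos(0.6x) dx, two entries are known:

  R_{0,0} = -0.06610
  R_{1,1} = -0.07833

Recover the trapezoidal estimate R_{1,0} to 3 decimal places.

From R_{1,1} = (4·R_{1,0} − R_{0,0})/3, solve for R_{1,0}:
4·R_{1,0} = 3·(-0.07833) + (-0.06610) = -0.30109
R_{1,0} = -0.07527

-0.075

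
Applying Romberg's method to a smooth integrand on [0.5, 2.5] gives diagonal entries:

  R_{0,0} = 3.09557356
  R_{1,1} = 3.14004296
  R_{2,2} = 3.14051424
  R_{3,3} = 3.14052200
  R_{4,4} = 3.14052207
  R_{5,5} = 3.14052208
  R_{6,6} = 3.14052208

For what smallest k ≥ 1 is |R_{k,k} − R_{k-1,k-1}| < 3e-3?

|R_{1,1} − R_{0,0}| = 0.04446940 ≥ 3e-3
|R_{2,2} − R_{1,1}| = 0.00047128 < 3e-3

k = 2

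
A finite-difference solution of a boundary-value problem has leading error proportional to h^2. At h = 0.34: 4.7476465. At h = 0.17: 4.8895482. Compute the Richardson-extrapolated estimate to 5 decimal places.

4.93685

The leading error scales as h^2; refining by a factor of 2 reduces it by 2^2 = 4.
Extrapolated value = (4·A(h/2) − A(h)) / (4 − 1)
= (4·4.8895482 − 4.7476465) / 3
= 14.8105463 / 3 = 4.9368488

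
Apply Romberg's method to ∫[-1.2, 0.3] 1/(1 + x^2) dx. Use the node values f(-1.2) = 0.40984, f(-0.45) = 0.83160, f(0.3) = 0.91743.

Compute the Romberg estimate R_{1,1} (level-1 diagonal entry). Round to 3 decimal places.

R_{0,0} (trapezoid, 1 panel, h=1.5000): 0.99545
R_{1,0} (trapezoid, 2 panels, h=0.7500): 1.12143
R_{1,1} = 1.12143 + (1.12143 − 0.99545)/3 = 1.16342

1.163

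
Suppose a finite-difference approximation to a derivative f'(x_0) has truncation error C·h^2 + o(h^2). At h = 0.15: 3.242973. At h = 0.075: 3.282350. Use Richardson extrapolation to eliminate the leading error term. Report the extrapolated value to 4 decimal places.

3.2955

The leading error scales as h^2; refining by a factor of 2 reduces it by 2^2 = 4.
Extrapolated value = (4·A(h/2) − A(h)) / (4 − 1)
= (4·3.282350 − 3.242973) / 3
= 9.886427 / 3 = 3.295476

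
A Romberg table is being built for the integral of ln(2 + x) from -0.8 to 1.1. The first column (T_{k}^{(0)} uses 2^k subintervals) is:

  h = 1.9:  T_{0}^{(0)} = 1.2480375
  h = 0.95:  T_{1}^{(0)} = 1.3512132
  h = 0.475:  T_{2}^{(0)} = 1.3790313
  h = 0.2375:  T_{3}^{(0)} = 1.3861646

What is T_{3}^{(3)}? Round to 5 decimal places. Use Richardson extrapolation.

1.38856

Richardson extrapolation on the trapezoidal column (denominator 4−1=3):
T_{1}^{(1)} = (4·1.3512132 − 1.2480375) / 3 = 1.3856051
T_{2}^{(1)} = 1.3790313 + (1.3790313 − 1.3512132)/3 = 1.3883040
T_{3}^{(1)} = 1.3861646 + (1.3861646 − 1.3790313)/3 = 1.3885424
T_{2}^{(2)} = 1.3883040 + (1.3883040 − 1.3856051)/15 = 1.3884839
T_{3}^{(2)} = (16·1.3885424 − 1.3883040) / 15 = 1.3885583
T_{3}^{(3)} = (64·1.3885583 − 1.3884839) / 63 = 1.3885595
(Column j=1 coincides with Simpson's rule on the same nodes.)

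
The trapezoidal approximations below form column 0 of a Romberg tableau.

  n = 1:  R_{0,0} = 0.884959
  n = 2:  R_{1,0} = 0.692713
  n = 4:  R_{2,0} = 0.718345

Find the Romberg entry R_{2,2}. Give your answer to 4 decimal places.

R_{1,1} = 0.692713 + (0.692713 − 0.884959)/3 = 0.628631
R_{2,1} = (4·0.718345 − 0.692713) / 3 = 0.726889
R_{2,2} = 0.726889 + (0.726889 − 0.628631)/15 = 0.733440

0.7334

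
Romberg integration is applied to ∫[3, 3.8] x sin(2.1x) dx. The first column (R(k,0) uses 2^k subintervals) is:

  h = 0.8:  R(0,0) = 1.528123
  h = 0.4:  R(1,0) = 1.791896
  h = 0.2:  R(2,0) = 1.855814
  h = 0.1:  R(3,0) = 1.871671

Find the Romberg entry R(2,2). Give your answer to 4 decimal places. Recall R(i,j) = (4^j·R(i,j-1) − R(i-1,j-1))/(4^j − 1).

1.8769

Richardson extrapolation on the trapezoidal column (denominator 4−1=3):
R(1,1) = (4·1.791896 − 1.528123) / 3 = 1.879820
R(2,1) = 1.855814 + (1.855814 − 1.791896)/3 = 1.877120
R(2,2) = 1.877120 + (1.877120 − 1.879820)/15 = 1.876940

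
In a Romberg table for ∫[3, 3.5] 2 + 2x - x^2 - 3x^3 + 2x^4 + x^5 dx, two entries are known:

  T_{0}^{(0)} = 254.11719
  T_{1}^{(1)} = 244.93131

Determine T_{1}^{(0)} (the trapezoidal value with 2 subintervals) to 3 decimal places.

247.228

From T_{1}^{(1)} = (4·T_{1}^{(0)} − T_{0}^{(0)})/3, solve for T_{1}^{(0)}:
4·T_{1}^{(0)} = 3·244.93131 + 254.11719 = 988.91112
T_{1}^{(0)} = 247.22778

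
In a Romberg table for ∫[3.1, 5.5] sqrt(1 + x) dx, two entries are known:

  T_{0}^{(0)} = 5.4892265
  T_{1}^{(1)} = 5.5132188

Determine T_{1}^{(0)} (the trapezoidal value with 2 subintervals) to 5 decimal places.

5.50722

From T_{1}^{(1)} = (4·T_{1}^{(0)} − T_{0}^{(0)})/3, solve for T_{1}^{(0)}:
4·T_{1}^{(0)} = 3·5.5132188 + 5.4892265 = 22.0288829
T_{1}^{(0)} = 5.5072207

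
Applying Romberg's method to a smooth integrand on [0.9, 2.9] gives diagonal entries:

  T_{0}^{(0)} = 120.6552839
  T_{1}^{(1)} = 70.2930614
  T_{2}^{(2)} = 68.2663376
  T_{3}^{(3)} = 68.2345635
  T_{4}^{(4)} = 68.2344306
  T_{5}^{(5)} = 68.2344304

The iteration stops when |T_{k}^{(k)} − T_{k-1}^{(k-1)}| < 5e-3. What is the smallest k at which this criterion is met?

k = 4

|T_{1}^{(1)} − T_{0}^{(0)}| = 50.3622225 ≥ 5e-3
|T_{2}^{(2)} − T_{1}^{(1)}| = 2.0267238 ≥ 5e-3
|T_{3}^{(3)} − T_{2}^{(2)}| = 0.0317741 ≥ 5e-3
|T_{4}^{(4)} − T_{3}^{(3)}| = 0.0001329 < 5e-3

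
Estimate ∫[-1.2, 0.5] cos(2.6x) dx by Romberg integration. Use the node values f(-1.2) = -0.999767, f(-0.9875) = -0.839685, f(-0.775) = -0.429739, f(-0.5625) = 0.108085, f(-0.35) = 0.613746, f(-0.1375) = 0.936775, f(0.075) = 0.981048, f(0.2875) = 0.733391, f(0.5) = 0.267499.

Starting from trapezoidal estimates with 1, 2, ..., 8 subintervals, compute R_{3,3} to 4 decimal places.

R_{0,0} (trapezoid, 1 panel, h=1.7000): -0.622428
R_{1,0} (trapezoid, 2 panels, h=0.8500): 0.210470
R_{2,0} (trapezoid, 4 panels, h=0.4250): 0.339541
R_{3,0} (trapezoid, 8 panels, h=0.2125): 0.369216
R_{1,1} = 0.210470 + (0.210470 − (-0.622428))/3 = 0.488103
R_{2,1} = 0.339541 + (0.339541 − 0.210470)/3 = 0.382565
R_{3,1} = 0.369216 + (0.369216 − 0.339541)/3 = 0.379108
R_{2,2} = 0.382565 + (0.382565 − 0.488103)/15 = 0.375529
R_{3,2} = 0.379108 + (0.379108 − 0.382565)/15 = 0.378878
R_{3,3} = 0.378878 + (0.378878 − 0.375529)/63 = 0.378931

0.3789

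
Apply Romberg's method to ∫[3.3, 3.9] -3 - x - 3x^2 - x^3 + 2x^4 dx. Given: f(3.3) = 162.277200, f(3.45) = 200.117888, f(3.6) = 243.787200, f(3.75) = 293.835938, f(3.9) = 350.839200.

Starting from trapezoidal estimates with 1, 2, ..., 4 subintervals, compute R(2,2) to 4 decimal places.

R(0,0) (trapezoid, 1 panel, h=0.6000): 153.934920
R(1,0) (trapezoid, 2 panels, h=0.3000): 150.103620
R(2,0) (trapezoid, 4 panels, h=0.1500): 149.144884
R(1,1) = 150.103620 + (150.103620 − 153.934920)/3 = 148.826520
R(2,1) = 149.144884 + (149.144884 − 150.103620)/3 = 148.825305
R(2,2) = 148.825305 + (148.825305 − 148.826520)/15 = 148.825224

148.8252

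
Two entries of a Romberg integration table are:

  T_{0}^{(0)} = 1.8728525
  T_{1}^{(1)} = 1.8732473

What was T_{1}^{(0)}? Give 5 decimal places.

From T_{1}^{(1)} = (4·T_{1}^{(0)} − T_{0}^{(0)})/3, solve for T_{1}^{(0)}:
4·T_{1}^{(0)} = 3·1.8732473 + 1.8728525 = 7.4925944
T_{1}^{(0)} = 1.8731486

1.87315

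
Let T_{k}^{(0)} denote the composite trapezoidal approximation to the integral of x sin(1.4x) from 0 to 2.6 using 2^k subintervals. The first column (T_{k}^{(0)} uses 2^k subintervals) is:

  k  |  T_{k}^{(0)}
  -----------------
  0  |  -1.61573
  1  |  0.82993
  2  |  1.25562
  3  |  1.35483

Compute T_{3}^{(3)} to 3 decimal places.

1.387

Richardson extrapolation on the trapezoidal column (denominator 4−1=3):
T_{1}^{(1)} = 0.82993 + (0.82993 − (-1.61573))/3 = 1.64515
T_{2}^{(1)} = 1.25562 + (1.25562 − 0.82993)/3 = 1.39752
T_{3}^{(1)} = (4·1.35483 − 1.25562) / 3 = 1.38790
T_{2}^{(2)} = (16·1.39752 − 1.64515) / 15 = 1.38101
T_{3}^{(2)} = (16·1.38790 − 1.39752) / 15 = 1.38726
T_{3}^{(3)} = (64·1.38726 − 1.38101) / 63 = 1.38736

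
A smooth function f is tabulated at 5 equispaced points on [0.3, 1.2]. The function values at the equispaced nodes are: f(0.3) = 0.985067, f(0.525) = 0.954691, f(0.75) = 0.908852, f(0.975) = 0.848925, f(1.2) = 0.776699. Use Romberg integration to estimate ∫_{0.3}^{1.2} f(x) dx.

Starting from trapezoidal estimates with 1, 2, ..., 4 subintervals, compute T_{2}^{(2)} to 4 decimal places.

0.8095

T_{0}^{(0)} (trapezoid, 1 panel, h=0.9000): 0.792795
T_{1}^{(0)} (trapezoid, 2 panels, h=0.4500): 0.805381
T_{2}^{(0)} (trapezoid, 4 panels, h=0.2250): 0.808504
T_{1}^{(1)} = 0.805381 + (0.805381 − 0.792795)/3 = 0.809576
T_{2}^{(1)} = 0.808504 + (0.808504 − 0.805381)/3 = 0.809545
T_{2}^{(2)} = 0.809545 + (0.809545 − 0.809576)/15 = 0.809543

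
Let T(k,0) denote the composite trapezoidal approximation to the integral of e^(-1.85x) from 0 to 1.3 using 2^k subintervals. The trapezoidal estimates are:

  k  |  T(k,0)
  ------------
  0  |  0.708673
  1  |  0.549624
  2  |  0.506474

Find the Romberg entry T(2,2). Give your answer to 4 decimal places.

T(1,1) = (4·0.549624 − 0.708673) / 3 = 0.496608
T(2,1) = 0.506474 + (0.506474 − 0.549624)/3 = 0.492091
T(2,2) = 0.492091 + (0.492091 − 0.496608)/15 = 0.491790

0.4918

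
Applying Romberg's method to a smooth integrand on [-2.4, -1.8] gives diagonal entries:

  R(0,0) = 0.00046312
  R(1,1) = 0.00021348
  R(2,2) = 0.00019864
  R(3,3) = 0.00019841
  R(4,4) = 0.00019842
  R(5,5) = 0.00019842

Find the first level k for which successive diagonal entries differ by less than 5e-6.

|R(1,1) − R(0,0)| = 0.00024964 ≥ 5e-6
|R(2,2) − R(1,1)| = 0.00001484 ≥ 5e-6
|R(3,3) − R(2,2)| = 0.00000023 < 5e-6

k = 3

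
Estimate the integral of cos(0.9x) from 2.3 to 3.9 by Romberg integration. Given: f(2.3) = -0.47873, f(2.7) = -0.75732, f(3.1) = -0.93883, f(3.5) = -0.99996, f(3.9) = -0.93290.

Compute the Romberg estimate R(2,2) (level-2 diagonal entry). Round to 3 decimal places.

R(0,0) (trapezoid, 1 panel, h=1.6000): -1.12930
R(1,0) (trapezoid, 2 panels, h=0.8000): -1.31572
R(2,0) (trapezoid, 4 panels, h=0.4000): -1.36077
R(1,1) = -1.31572 + (-1.31572 − (-1.12930))/3 = -1.37786
R(2,1) = -1.36077 + (-1.36077 − (-1.31572))/3 = -1.37579
R(2,2) = -1.37579 + (-1.37579 − (-1.37786))/15 = -1.37565

-1.376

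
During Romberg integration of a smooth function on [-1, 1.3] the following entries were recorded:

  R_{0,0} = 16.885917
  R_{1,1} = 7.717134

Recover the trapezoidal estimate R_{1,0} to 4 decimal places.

10.0093

From R_{1,1} = (4·R_{1,0} − R_{0,0})/3, solve for R_{1,0}:
4·R_{1,0} = 3·7.717134 + 16.885917 = 40.037319
R_{1,0} = 10.009330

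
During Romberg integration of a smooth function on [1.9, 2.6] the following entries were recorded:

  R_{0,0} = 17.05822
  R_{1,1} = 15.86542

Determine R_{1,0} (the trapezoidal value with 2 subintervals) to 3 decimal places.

From R_{1,1} = (4·R_{1,0} − R_{0,0})/3, solve for R_{1,0}:
4·R_{1,0} = 3·15.86542 + 17.05822 = 64.65448
R_{1,0} = 16.16362

16.164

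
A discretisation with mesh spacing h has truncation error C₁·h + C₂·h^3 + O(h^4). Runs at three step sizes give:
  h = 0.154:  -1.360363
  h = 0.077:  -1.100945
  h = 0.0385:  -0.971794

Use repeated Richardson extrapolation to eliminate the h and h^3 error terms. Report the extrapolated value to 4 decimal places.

First eliminate the h term (factor 2^1 = 2):
  B₁ = (2·(-1.100945) − (-1.360363))/1 = -0.841527
  B₂ = (2·(-0.971794) − (-1.100945))/1 = -0.842643
Then eliminate the h^3 term (factor 2^3 = 8):
  (8·(-0.842643) − (-0.841527))/7 = -0.842802

-0.8428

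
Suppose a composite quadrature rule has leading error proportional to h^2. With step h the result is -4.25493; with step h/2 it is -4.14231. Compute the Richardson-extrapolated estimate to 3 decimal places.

The leading error scales as h^2; refining by a factor of 2 reduces it by 2^2 = 4.
Extrapolated value = (4·A(h/2) − A(h)) / (4 − 1)
= (4·(-4.14231) − (-4.25493)) / 3
= -12.31431 / 3 = -4.10477

-4.105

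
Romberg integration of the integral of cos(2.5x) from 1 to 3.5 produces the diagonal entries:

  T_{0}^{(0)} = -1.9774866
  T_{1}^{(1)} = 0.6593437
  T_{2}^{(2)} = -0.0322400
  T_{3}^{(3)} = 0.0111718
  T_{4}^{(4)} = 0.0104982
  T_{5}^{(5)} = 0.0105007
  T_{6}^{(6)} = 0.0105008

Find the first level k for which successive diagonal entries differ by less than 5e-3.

|T_{1}^{(1)} − T_{0}^{(0)}| = 2.6368303 ≥ 5e-3
|T_{2}^{(2)} − T_{1}^{(1)}| = 0.6915837 ≥ 5e-3
|T_{3}^{(3)} − T_{2}^{(2)}| = 0.0434118 ≥ 5e-3
|T_{4}^{(4)} − T_{3}^{(3)}| = 0.0006736 < 5e-3

k = 4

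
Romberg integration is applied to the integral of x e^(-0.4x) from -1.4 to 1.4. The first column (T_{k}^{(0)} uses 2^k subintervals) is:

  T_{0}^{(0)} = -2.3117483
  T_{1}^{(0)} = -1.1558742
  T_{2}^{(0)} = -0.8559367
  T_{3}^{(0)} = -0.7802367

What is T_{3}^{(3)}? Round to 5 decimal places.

T_{1}^{(1)} = (4·(-1.1558742) − (-2.3117483)) / 3 = -0.7705828
T_{2}^{(1)} = -0.8559367 + (-0.8559367 − (-1.1558742))/3 = -0.7559575
T_{3}^{(1)} = (4·(-0.7802367) − (-0.8559367)) / 3 = -0.7550034
T_{2}^{(2)} = -0.7559575 + (-0.7559575 − (-0.7705828))/15 = -0.7549825
T_{3}^{(2)} = (16·(-0.7550034) − (-0.7559575)) / 15 = -0.7549398
T_{3}^{(3)} = (64·(-0.7549398) − (-0.7549825)) / 63 = -0.7549391

-0.75494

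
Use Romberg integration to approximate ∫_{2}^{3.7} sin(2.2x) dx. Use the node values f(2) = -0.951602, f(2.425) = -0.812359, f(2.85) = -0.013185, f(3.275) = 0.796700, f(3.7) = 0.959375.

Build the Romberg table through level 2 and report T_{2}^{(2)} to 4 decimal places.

T_{0}^{(0)} (trapezoid, 1 panel, h=1.7000): 0.006607
T_{1}^{(0)} (trapezoid, 2 panels, h=0.8500): -0.007904
T_{2}^{(0)} (trapezoid, 4 panels, h=0.4250): -0.010607
T_{1}^{(1)} = -0.007904 + (-0.007904 − 0.006607)/3 = -0.012741
T_{2}^{(1)} = -0.010607 + (-0.010607 − (-0.007904))/3 = -0.011508
T_{2}^{(2)} = -0.011508 + (-0.011508 − (-0.012741))/15 = -0.011426

-0.0114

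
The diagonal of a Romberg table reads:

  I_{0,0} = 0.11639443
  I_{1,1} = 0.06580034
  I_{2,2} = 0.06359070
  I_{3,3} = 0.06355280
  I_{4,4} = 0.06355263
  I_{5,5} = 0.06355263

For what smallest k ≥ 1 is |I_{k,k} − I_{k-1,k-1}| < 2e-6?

k = 4

|I_{1,1} − I_{0,0}| = 0.05059409 ≥ 2e-6
|I_{2,2} − I_{1,1}| = 0.00220964 ≥ 2e-6
|I_{3,3} − I_{2,2}| = 0.00003790 ≥ 2e-6
|I_{4,4} − I_{3,3}| = 0.00000017 < 2e-6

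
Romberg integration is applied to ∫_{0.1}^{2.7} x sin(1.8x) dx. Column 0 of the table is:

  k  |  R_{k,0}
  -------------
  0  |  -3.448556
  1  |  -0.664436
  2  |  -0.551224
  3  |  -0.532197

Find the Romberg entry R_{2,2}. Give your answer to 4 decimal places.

R_{1,1} = (4·(-0.664436) − (-3.448556)) / 3 = 0.263604
R_{2,1} = -0.551224 + (-0.551224 − (-0.664436))/3 = -0.513487
R_{2,2} = -0.513487 + (-0.513487 − 0.263604)/15 = -0.565293

-0.5653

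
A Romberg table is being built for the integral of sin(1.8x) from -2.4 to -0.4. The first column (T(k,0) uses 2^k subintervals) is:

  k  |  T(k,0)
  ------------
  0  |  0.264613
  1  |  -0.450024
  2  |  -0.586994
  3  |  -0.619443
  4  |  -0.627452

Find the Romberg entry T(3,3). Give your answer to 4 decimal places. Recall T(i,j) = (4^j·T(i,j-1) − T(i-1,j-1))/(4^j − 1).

T(1,1) = (4·(-0.450024) − 0.264613) / 3 = -0.688236
T(2,1) = -0.586994 + (-0.586994 − (-0.450024))/3 = -0.632651
T(3,1) = -0.619443 + (-0.619443 − (-0.586994))/3 = -0.630259
T(2,2) = -0.632651 + (-0.632651 − (-0.688236))/15 = -0.628945
T(3,2) = -0.630259 + (-0.630259 − (-0.632651))/15 = -0.630100
T(3,3) = -0.630100 + (-0.630100 − (-0.628945))/63 = -0.630118

-0.6301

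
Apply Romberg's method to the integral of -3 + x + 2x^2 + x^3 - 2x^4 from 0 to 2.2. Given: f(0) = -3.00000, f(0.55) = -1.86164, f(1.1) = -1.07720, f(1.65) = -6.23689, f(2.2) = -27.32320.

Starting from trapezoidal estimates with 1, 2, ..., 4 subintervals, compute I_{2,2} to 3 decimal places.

-11.839

I_{0,0} (trapezoid, 1 panel, h=2.2000): -33.35552
I_{1,0} (trapezoid, 2 panels, h=1.1000): -17.86268
I_{2,0} (trapezoid, 4 panels, h=0.5500): -13.38553
I_{1,1} = -17.86268 + (-17.86268 − (-33.35552))/3 = -12.69840
I_{2,1} = -13.38553 + (-13.38553 − (-17.86268))/3 = -11.89315
I_{2,2} = -11.89315 + (-11.89315 − (-12.69840))/15 = -11.83947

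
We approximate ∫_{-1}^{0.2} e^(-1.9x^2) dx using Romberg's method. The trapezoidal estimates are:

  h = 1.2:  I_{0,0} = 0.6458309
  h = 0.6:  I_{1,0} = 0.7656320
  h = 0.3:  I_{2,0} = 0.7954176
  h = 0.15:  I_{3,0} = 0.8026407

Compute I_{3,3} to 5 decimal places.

0.80502

Richardson extrapolation on the trapezoidal column (denominator 4−1=3):
I_{1,1} = 0.7656320 + (0.7656320 − 0.6458309)/3 = 0.8055657
I_{2,1} = (4·0.7954176 − 0.7656320) / 3 = 0.8053461
I_{3,1} = 0.8026407 + (0.8026407 − 0.7954176)/3 = 0.8050484
I_{2,2} = (16·0.8053461 − 0.8055657) / 15 = 0.8053315
I_{3,2} = (16·0.8050484 − 0.8053461) / 15 = 0.8050286
I_{3,3} = (64·0.8050286 − 0.8053315) / 63 = 0.8050238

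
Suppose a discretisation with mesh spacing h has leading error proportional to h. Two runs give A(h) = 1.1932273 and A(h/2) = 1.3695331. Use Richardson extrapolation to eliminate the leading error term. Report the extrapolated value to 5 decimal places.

1.54584

The leading error scales as h; refining by a factor of 2 reduces it by 2^1 = 2.
Extrapolated value = (2·A(h/2) − A(h)) / (2 − 1)
= (2·1.3695331 − 1.1932273) / 1
= 1.5458389 / 1 = 1.5458389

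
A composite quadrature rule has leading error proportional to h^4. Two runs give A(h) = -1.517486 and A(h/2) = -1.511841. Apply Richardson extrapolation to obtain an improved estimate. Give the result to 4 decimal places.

The leading error scales as h^4; refining by a factor of 2 reduces it by 2^4 = 16.
Extrapolated value = (16·A(h/2) − A(h)) / (16 − 1)
= (16·(-1.511841) − (-1.517486)) / 15
= -22.671970 / 15 = -1.511465

-1.5115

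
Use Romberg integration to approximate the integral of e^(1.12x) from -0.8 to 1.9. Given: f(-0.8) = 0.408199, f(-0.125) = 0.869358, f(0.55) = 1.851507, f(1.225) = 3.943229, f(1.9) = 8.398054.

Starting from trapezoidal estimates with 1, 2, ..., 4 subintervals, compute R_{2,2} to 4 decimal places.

R_{0,0} (trapezoid, 1 panel, h=2.7000): 11.888442
R_{1,0} (trapezoid, 2 panels, h=1.3500): 8.443755
R_{2,0} (trapezoid, 4 panels, h=0.6750): 7.470374
R_{1,1} = 8.443755 + (8.443755 − 11.888442)/3 = 7.295526
R_{2,1} = 7.470374 + (7.470374 − 8.443755)/3 = 7.145914
R_{2,2} = 7.145914 + (7.145914 − 7.295526)/15 = 7.135940

7.1359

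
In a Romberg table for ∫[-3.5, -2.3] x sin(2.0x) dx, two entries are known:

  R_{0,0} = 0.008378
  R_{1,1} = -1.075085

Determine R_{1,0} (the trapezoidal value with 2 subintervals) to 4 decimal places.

-0.8042

From R_{1,1} = (4·R_{1,0} − R_{0,0})/3, solve for R_{1,0}:
4·R_{1,0} = 3·(-1.075085) + 0.008378 = -3.216877
R_{1,0} = -0.804219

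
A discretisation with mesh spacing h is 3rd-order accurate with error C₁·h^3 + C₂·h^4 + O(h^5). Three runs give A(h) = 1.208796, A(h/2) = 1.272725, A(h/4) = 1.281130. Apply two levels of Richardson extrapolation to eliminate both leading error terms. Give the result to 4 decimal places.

First eliminate the h^3 term (factor 2^3 = 8):
  B₁ = (8·1.272725 − 1.208796)/7 = 1.281858
  B₂ = (8·1.281130 − 1.272725)/7 = 1.282331
Then eliminate the h^4 term (factor 2^4 = 16):
  (16·1.282331 − 1.281858)/15 = 1.282363

1.2824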